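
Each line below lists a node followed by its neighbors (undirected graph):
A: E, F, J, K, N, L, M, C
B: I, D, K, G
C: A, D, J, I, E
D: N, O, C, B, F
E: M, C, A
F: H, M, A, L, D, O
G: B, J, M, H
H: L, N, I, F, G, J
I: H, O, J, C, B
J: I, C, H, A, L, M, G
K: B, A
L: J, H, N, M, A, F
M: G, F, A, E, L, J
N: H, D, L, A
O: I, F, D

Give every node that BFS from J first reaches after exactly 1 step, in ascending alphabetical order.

A, C, G, H, I, L, M

Level 0: J
Level 1: A, C, G, H, I, L, M
Level 2: B, D, E, F, K, N, O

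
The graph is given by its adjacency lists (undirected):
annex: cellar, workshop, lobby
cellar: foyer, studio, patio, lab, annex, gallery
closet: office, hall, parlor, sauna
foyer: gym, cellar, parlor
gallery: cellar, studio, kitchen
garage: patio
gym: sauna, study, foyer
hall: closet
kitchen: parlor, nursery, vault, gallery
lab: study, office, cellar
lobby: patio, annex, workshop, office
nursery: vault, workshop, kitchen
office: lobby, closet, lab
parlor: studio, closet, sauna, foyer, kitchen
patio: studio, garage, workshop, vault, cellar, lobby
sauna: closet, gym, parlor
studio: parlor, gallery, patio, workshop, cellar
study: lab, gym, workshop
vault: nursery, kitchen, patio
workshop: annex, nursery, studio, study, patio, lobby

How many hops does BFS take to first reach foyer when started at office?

3

Level 0: office
Level 1: closet, lab, lobby
Level 2: annex, cellar, hall, parlor, patio, sauna, study, workshop
Level 3: foyer, gallery, garage, gym, kitchen, nursery, studio, vault
foyer first appears at level 3.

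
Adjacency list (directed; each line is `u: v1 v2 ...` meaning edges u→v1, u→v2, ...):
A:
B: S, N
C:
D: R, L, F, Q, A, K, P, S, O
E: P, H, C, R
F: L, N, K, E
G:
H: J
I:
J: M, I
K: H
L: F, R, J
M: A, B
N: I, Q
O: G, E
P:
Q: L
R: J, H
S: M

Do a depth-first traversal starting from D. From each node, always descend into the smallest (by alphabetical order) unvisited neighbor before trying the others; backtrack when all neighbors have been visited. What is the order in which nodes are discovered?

D -> A -> F -> E -> C -> H -> J -> I -> M -> B -> N -> Q -> L -> R -> S -> P -> K -> O -> G

Visit D
D → A
D → F
F → E
E → C
E → H
H → J
J → I
J → M
M → B
B → N
N → Q
Q → L
L → R
B → S
E → P
F → K
D → O
O → G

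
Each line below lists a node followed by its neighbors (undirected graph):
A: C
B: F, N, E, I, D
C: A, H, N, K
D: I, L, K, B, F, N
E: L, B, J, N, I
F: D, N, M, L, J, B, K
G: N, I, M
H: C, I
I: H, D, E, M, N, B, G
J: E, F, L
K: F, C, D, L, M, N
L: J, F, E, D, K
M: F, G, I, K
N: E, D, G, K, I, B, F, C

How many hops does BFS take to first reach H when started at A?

2

Level 0: A
Level 1: C
Level 2: H, K, N
Level 3: B, D, E, F, G, I, L, M
Level 4: J
H first appears at level 2.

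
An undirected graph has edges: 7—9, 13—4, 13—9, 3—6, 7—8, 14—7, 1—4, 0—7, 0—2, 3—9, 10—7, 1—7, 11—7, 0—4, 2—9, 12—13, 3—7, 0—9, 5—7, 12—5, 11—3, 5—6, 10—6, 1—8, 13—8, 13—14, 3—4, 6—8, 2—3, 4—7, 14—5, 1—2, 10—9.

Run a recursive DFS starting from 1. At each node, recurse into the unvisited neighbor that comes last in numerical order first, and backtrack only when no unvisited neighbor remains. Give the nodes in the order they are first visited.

1, 8, 13, 14, 7, 11, 3, 9, 10, 6, 5, 12, 2, 0, 4

Visit 1
1 → 8
8 → 13
13 → 14
14 → 7
7 → 11
11 → 3
3 → 9
9 → 10
10 → 6
6 → 5
5 → 12
9 → 2
2 → 0
0 → 4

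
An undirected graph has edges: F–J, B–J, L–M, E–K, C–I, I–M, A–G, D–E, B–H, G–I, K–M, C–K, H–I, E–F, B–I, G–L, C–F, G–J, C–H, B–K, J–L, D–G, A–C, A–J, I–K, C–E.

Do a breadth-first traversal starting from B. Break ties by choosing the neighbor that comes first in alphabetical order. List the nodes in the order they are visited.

Visit B; enqueue H, I, J, K → queue [H, I, J, K]
Visit H; enqueue C → queue [I, J, K, C]
Visit I; enqueue G, M → queue [J, K, C, G, M]
Visit J; enqueue A, F, L → queue [K, C, G, M, A, F, L]
Visit K; enqueue E → queue [C, G, M, A, F, L, E]
Visit C → queue [G, M, A, F, L, E]
Visit G; enqueue D → queue [M, A, F, L, E, D]
Visit M → queue [A, F, L, E, D]
Visit A → queue [F, L, E, D]
Visit F → queue [L, E, D]
Visit L → queue [E, D]
Visit E → queue [D]
Visit D → queue []

B -> H -> I -> J -> K -> C -> G -> M -> A -> F -> L -> E -> D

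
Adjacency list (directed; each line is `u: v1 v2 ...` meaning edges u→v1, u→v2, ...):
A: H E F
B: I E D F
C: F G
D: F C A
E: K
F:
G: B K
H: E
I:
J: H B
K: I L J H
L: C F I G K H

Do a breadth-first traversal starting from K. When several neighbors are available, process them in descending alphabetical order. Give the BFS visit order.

Visit K; enqueue L, J, I, H → queue [L, J, I, H]
Visit L; enqueue G, F, C → queue [J, I, H, G, F, C]
Visit J; enqueue B → queue [I, H, G, F, C, B]
Visit I → queue [H, G, F, C, B]
Visit H; enqueue E → queue [G, F, C, B, E]
Visit G → queue [F, C, B, E]
Visit F → queue [C, B, E]
Visit C → queue [B, E]
Visit B; enqueue D → queue [E, D]
Visit E → queue [D]
Visit D; enqueue A → queue [A]
Visit A → queue []

K -> L -> J -> I -> H -> G -> F -> C -> B -> E -> D -> A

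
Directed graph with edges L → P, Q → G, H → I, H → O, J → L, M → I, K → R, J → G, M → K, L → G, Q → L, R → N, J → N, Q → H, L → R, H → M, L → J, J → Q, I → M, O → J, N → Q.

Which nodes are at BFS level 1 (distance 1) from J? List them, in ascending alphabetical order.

Level 0: J
Level 1: G, L, N, Q
Level 2: H, P, R
Level 3: I, M, O
Level 4: K

G, L, N, Q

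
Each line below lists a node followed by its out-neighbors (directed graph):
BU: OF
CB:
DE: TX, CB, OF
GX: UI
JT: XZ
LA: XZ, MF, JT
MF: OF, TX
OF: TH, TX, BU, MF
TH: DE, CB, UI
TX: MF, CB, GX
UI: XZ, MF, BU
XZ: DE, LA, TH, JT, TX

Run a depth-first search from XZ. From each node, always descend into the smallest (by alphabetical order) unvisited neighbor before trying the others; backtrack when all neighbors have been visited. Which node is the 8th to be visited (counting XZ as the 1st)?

GX

Visit XZ
XZ → DE
DE → CB
DE → OF
OF → BU
OF → MF
MF → TX
TX → GX
GX → UI
OF → TH
XZ → JT
XZ → LA

Visit order: XZ, DE, CB, OF, BU, MF, TX, GX, UI, TH, JT, LA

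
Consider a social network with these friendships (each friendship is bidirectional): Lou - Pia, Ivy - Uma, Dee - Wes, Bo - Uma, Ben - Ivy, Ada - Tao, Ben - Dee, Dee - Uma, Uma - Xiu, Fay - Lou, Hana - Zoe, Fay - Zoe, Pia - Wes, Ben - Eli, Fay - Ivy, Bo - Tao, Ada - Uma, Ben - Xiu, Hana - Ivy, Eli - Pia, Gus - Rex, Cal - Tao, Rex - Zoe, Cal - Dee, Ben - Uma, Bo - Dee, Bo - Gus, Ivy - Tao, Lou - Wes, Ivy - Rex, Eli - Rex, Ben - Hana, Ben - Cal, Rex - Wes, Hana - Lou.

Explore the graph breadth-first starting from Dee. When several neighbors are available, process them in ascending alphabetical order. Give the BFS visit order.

Visit Dee; enqueue Ben, Bo, Cal, Uma, Wes → queue [Ben, Bo, Cal, Uma, Wes]
Visit Ben; enqueue Eli, Hana, Ivy, Xiu → queue [Bo, Cal, Uma, Wes, Eli, Hana, Ivy, Xiu]
Visit Bo; enqueue Gus, Tao → queue [Cal, Uma, Wes, Eli, Hana, Ivy, Xiu, Gus, Tao]
Visit Cal → queue [Uma, Wes, Eli, Hana, Ivy, Xiu, Gus, Tao]
Visit Uma; enqueue Ada → queue [Wes, Eli, Hana, Ivy, Xiu, Gus, Tao, Ada]
Visit Wes; enqueue Lou, Pia, Rex → queue [Eli, Hana, Ivy, Xiu, Gus, Tao, Ada, Lou, Pia, Rex]
Visit Eli → queue [Hana, Ivy, Xiu, Gus, Tao, Ada, Lou, Pia, Rex]
Visit Hana; enqueue Zoe → queue [Ivy, Xiu, Gus, Tao, Ada, Lou, Pia, Rex, Zoe]
Visit Ivy; enqueue Fay → queue [Xiu, Gus, Tao, Ada, Lou, Pia, Rex, Zoe, Fay]
Visit Xiu → queue [Gus, Tao, Ada, Lou, Pia, Rex, Zoe, Fay]
Visit Gus → queue [Tao, Ada, Lou, Pia, Rex, Zoe, Fay]
Visit Tao → queue [Ada, Lou, Pia, Rex, Zoe, Fay]
Visit Ada → queue [Lou, Pia, Rex, Zoe, Fay]
Visit Lou → queue [Pia, Rex, Zoe, Fay]
Visit Pia → queue [Rex, Zoe, Fay]
Visit Rex → queue [Zoe, Fay]
Visit Zoe → queue [Fay]
Visit Fay → queue []

Dee, Ben, Bo, Cal, Uma, Wes, Eli, Hana, Ivy, Xiu, Gus, Tao, Ada, Lou, Pia, Rex, Zoe, Fay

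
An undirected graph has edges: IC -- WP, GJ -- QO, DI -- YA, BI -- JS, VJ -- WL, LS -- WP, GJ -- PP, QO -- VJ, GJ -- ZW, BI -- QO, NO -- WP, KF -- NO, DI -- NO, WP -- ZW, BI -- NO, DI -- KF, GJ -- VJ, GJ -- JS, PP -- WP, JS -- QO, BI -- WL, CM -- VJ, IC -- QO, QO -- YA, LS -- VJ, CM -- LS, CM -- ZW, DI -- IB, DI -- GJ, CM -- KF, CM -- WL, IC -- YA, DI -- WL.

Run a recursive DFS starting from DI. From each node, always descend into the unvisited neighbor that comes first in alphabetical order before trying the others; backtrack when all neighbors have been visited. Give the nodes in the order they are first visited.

Visit DI
DI → GJ
GJ → JS
JS → BI
BI → NO
NO → KF
KF → CM
CM → LS
LS → VJ
VJ → QO
QO → IC
IC → WP
WP → PP
WP → ZW
IC → YA
VJ → WL
DI → IB

DI -> GJ -> JS -> BI -> NO -> KF -> CM -> LS -> VJ -> QO -> IC -> WP -> PP -> ZW -> YA -> WL -> IB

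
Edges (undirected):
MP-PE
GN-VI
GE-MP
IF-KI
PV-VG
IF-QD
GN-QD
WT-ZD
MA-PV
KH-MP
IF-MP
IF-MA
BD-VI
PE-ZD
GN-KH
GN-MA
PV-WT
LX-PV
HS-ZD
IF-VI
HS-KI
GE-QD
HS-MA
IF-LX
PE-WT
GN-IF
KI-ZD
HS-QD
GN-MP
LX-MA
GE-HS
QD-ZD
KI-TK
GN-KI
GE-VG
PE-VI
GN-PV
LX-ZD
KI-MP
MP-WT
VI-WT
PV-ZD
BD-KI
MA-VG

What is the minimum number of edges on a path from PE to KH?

Level 0: PE
Level 1: MP, VI, WT, ZD
Level 2: BD, GE, GN, HS, IF, KH, KI, LX, PV, QD
Level 3: MA, TK, VG
KH first appears at level 2.

2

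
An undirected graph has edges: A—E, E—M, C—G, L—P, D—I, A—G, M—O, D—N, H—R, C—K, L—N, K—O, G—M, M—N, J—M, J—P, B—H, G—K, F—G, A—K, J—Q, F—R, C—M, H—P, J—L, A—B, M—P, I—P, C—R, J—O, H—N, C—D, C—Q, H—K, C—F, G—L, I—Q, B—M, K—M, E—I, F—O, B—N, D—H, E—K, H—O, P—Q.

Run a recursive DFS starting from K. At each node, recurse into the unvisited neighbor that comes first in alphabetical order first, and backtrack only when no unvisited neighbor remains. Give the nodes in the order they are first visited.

K, A, B, H, D, C, F, G, L, J, M, E, I, P, Q, N, O, R

Visit K
K → A
A → B
B → H
H → D
D → C
C → F
F → G
G → L
L → J
J → M
M → E
E → I
I → P
P → Q
M → N
M → O
F → R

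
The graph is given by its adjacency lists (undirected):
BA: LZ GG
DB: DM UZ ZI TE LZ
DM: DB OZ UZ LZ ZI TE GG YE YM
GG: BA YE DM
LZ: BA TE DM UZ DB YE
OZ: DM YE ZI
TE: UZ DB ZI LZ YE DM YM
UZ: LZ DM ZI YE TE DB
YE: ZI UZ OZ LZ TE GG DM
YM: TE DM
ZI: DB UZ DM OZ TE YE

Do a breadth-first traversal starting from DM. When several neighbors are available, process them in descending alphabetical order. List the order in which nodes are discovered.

Visit DM; enqueue ZI, YM, YE, UZ, TE, OZ, LZ, GG, DB → queue [ZI, YM, YE, UZ, TE, OZ, LZ, GG, DB]
Visit ZI → queue [YM, YE, UZ, TE, OZ, LZ, GG, DB]
Visit YM → queue [YE, UZ, TE, OZ, LZ, GG, DB]
Visit YE → queue [UZ, TE, OZ, LZ, GG, DB]
Visit UZ → queue [TE, OZ, LZ, GG, DB]
Visit TE → queue [OZ, LZ, GG, DB]
Visit OZ → queue [LZ, GG, DB]
Visit LZ; enqueue BA → queue [GG, DB, BA]
Visit GG → queue [DB, BA]
Visit DB → queue [BA]
Visit BA → queue []

DM, ZI, YM, YE, UZ, TE, OZ, LZ, GG, DB, BA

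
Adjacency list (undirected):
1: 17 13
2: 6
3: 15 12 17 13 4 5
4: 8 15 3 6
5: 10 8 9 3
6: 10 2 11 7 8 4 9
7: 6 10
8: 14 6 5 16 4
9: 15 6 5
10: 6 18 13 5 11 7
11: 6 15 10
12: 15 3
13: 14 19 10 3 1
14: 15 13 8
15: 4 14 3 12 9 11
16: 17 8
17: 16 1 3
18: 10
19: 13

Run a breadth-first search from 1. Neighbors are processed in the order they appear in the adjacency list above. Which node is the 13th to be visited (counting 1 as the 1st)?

Visit 1; enqueue 17, 13 → queue [17, 13]
Visit 17; enqueue 16, 3 → queue [13, 16, 3]
Visit 13; enqueue 14, 19, 10 → queue [16, 3, 14, 19, 10]
Visit 16; enqueue 8 → queue [3, 14, 19, 10, 8]
Visit 3; enqueue 15, 12, 4, 5 → queue [14, 19, 10, 8, 15, 12, 4, 5]
Visit 14 → queue [19, 10, 8, 15, 12, 4, 5]
Visit 19 → queue [10, 8, 15, 12, 4, 5]
Visit 10; enqueue 6, 18, 11, 7 → queue [8, 15, 12, 4, 5, 6, 18, 11, 7]
Visit 8 → queue [15, 12, 4, 5, 6, 18, 11, 7]
Visit 15; enqueue 9 → queue [12, 4, 5, 6, 18, 11, 7, 9]
Visit 12 → queue [4, 5, 6, 18, 11, 7, 9]
Visit 4 → queue [5, 6, 18, 11, 7, 9]
Visit 5 → queue [6, 18, 11, 7, 9]
Visit 6; enqueue 2 → queue [18, 11, 7, 9, 2]
Visit 18 → queue [11, 7, 9, 2]
Visit 11 → queue [7, 9, 2]
Visit 7 → queue [9, 2]
Visit 9 → queue [2]
Visit 2 → queue []

Visit order: 1, 17, 13, 16, 3, 14, 19, 10, 8, 15, 12, 4, 5, 6, 18, 11, 7, 9, 2

5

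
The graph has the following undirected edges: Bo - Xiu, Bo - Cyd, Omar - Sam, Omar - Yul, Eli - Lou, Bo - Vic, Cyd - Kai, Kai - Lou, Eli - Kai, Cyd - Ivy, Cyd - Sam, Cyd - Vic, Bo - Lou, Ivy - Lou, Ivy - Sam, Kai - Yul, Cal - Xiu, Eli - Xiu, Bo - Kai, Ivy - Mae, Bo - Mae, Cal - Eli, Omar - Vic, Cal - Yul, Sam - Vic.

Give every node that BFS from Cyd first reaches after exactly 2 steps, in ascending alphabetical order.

Eli, Lou, Mae, Omar, Xiu, Yul

Level 0: Cyd
Level 1: Bo, Ivy, Kai, Sam, Vic
Level 2: Eli, Lou, Mae, Omar, Xiu, Yul
Level 3: Cal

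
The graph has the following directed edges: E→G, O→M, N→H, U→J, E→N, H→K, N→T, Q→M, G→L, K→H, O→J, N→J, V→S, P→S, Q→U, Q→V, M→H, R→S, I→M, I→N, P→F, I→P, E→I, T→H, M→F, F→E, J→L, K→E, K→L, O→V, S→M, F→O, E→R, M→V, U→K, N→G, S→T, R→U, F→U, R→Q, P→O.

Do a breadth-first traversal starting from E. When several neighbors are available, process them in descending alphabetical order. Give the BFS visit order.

E → R → N → I → G → U → S → Q → T → J → H → P → M → L → K → V → O → F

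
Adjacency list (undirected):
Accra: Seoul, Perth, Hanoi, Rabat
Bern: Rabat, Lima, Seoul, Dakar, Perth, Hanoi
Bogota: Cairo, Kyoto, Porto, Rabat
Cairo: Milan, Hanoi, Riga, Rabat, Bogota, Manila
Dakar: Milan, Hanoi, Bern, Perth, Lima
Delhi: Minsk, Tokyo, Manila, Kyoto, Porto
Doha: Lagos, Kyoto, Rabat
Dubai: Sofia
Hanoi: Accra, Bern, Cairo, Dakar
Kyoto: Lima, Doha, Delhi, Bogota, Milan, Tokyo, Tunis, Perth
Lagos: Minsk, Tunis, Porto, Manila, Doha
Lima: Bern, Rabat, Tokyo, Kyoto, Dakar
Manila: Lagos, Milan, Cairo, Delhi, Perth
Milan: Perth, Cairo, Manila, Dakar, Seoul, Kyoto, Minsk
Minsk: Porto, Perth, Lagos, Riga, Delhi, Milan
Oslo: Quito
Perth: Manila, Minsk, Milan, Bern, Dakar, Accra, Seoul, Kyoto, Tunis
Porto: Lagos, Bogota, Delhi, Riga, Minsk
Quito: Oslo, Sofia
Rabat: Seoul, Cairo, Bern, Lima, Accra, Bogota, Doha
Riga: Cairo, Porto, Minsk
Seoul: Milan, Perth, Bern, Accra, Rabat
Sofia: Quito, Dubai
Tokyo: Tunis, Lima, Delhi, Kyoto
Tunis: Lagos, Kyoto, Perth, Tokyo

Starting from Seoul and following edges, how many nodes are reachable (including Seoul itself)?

21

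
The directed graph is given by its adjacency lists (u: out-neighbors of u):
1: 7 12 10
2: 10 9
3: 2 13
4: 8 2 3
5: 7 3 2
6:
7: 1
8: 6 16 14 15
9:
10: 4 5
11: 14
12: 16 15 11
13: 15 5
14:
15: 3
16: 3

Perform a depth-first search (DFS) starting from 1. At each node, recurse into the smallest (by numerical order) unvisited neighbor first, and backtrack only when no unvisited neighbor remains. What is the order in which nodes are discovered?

1, 7, 10, 4, 2, 9, 3, 13, 5, 15, 8, 6, 14, 16, 12, 11

Visit 1
1 → 7
1 → 10
10 → 4
4 → 2
2 → 9
4 → 3
3 → 13
13 → 5
13 → 15
4 → 8
8 → 6
8 → 14
8 → 16
1 → 12
12 → 11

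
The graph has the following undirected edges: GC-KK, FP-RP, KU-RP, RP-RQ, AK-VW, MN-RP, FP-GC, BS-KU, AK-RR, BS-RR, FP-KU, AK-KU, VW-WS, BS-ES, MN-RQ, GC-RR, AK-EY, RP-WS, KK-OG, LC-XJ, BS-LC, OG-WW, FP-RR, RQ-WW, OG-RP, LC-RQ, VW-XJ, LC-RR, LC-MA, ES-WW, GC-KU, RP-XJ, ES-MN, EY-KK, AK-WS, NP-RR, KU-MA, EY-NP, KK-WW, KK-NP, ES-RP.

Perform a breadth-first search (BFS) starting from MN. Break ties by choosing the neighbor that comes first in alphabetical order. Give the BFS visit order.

MN → ES → RP → RQ → BS → WW → FP → KU → OG → WS → XJ → LC → RR → KK → GC → AK → MA → VW → NP → EY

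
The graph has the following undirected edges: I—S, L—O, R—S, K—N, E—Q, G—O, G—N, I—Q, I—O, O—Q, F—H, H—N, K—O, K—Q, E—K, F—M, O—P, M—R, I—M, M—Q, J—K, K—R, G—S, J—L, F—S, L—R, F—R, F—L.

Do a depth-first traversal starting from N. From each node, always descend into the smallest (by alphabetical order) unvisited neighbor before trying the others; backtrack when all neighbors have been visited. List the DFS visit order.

Visit N
N → G
G → O
O → I
I → M
M → F
F → H
F → L
L → J
J → K
K → E
E → Q
K → R
R → S
O → P

N -> G -> O -> I -> M -> F -> H -> L -> J -> K -> E -> Q -> R -> S -> P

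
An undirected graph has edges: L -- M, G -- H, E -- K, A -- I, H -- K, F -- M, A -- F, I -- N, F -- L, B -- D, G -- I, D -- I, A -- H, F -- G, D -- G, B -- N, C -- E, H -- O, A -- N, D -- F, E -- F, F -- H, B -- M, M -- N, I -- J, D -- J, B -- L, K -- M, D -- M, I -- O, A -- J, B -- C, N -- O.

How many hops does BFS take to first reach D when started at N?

2

Level 0: N
Level 1: A, B, I, M, O
Level 2: C, D, F, G, H, J, K, L
Level 3: E
D first appears at level 2.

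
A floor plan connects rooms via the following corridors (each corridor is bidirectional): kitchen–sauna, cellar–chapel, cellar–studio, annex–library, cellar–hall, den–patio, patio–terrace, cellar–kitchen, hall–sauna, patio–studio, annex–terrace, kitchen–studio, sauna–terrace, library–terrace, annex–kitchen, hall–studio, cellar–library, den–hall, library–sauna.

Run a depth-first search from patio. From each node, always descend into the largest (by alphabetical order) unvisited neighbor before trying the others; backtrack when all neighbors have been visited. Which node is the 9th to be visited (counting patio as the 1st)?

hall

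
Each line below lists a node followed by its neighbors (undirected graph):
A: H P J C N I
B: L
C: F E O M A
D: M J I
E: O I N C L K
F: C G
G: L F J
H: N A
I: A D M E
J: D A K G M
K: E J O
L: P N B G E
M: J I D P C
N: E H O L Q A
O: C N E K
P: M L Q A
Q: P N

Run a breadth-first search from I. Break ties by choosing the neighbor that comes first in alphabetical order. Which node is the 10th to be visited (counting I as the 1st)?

Visit I; enqueue A, D, E, M → queue [A, D, E, M]
Visit A; enqueue C, H, J, N, P → queue [D, E, M, C, H, J, N, P]
Visit D → queue [E, M, C, H, J, N, P]
Visit E; enqueue K, L, O → queue [M, C, H, J, N, P, K, L, O]
Visit M → queue [C, H, J, N, P, K, L, O]
Visit C; enqueue F → queue [H, J, N, P, K, L, O, F]
Visit H → queue [J, N, P, K, L, O, F]
Visit J; enqueue G → queue [N, P, K, L, O, F, G]
Visit N; enqueue Q → queue [P, K, L, O, F, G, Q]
Visit P → queue [K, L, O, F, G, Q]
Visit K → queue [L, O, F, G, Q]
Visit L; enqueue B → queue [O, F, G, Q, B]
Visit O → queue [F, G, Q, B]
Visit F → queue [G, Q, B]
Visit G → queue [Q, B]
Visit Q → queue [B]
Visit B → queue []

Visit order: I, A, D, E, M, C, H, J, N, P, K, L, O, F, G, Q, B

P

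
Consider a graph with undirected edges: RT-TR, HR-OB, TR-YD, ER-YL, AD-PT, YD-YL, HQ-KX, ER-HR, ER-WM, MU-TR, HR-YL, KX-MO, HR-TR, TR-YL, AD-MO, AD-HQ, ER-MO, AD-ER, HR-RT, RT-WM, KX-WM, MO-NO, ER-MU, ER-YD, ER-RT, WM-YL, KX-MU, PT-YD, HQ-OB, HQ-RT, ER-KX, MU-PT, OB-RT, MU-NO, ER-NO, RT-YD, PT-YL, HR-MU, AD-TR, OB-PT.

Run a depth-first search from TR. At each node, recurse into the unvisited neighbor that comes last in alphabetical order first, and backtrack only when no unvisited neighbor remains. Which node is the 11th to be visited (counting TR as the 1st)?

ER

Visit TR
TR → YL
YL → YD
YD → RT
RT → WM
WM → KX
KX → MU
MU → PT
PT → OB
OB → HR
HR → ER
ER → NO
NO → MO
MO → AD
AD → HQ

Visit order: TR, YL, YD, RT, WM, KX, MU, PT, OB, HR, ER, NO, MO, AD, HQ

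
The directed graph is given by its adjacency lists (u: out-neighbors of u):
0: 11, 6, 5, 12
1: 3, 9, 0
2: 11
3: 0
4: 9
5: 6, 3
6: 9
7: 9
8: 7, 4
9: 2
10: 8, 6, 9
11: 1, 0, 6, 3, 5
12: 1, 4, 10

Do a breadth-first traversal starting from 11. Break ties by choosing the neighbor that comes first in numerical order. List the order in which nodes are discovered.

Visit 11; enqueue 0, 1, 3, 5, 6 → queue [0, 1, 3, 5, 6]
Visit 0; enqueue 12 → queue [1, 3, 5, 6, 12]
Visit 1; enqueue 9 → queue [3, 5, 6, 12, 9]
Visit 3 → queue [5, 6, 12, 9]
Visit 5 → queue [6, 12, 9]
Visit 6 → queue [12, 9]
Visit 12; enqueue 4, 10 → queue [9, 4, 10]
Visit 9; enqueue 2 → queue [4, 10, 2]
Visit 4 → queue [10, 2]
Visit 10; enqueue 8 → queue [2, 8]
Visit 2 → queue [8]
Visit 8; enqueue 7 → queue [7]
Visit 7 → queue []

11, 0, 1, 3, 5, 6, 12, 9, 4, 10, 2, 8, 7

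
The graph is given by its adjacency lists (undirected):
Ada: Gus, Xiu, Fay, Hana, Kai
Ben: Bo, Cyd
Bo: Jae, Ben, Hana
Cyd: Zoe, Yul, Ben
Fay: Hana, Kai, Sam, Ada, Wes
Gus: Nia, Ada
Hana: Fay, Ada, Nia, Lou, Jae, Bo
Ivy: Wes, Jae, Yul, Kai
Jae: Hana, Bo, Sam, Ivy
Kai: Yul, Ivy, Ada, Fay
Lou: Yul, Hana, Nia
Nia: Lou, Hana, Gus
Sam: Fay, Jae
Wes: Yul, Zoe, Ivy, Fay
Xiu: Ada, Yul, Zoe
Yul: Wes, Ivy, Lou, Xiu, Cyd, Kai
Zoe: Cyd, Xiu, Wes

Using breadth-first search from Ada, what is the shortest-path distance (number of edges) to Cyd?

3

Level 0: Ada
Level 1: Fay, Gus, Hana, Kai, Xiu
Level 2: Bo, Ivy, Jae, Lou, Nia, Sam, Wes, Yul, Zoe
Level 3: Ben, Cyd
Cyd first appears at level 3.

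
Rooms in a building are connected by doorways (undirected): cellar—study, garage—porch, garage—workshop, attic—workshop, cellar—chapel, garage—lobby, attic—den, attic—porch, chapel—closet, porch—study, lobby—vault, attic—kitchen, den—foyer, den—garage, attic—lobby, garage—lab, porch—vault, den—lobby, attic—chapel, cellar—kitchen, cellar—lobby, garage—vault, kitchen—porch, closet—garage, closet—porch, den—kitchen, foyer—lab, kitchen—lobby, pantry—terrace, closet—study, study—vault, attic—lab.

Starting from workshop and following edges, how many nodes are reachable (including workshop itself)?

14

BFS from workshop visits: workshop, garage, attic, vault, porch, lobby, lab, den, closet, kitchen, chapel, study, cellar, foyer
Reachable nodes: 14 of 16 total.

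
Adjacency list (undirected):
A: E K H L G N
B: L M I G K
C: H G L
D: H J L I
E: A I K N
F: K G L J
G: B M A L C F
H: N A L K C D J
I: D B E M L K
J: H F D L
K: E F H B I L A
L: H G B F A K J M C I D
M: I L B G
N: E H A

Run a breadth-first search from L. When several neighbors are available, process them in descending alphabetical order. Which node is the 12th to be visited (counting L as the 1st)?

A

Visit L; enqueue M, K, J, I, H, G, F, D, C, B, A → queue [M, K, J, I, H, G, F, D, C, B, A]
Visit M → queue [K, J, I, H, G, F, D, C, B, A]
Visit K; enqueue E → queue [J, I, H, G, F, D, C, B, A, E]
Visit J → queue [I, H, G, F, D, C, B, A, E]
Visit I → queue [H, G, F, D, C, B, A, E]
Visit H; enqueue N → queue [G, F, D, C, B, A, E, N]
Visit G → queue [F, D, C, B, A, E, N]
Visit F → queue [D, C, B, A, E, N]
Visit D → queue [C, B, A, E, N]
Visit C → queue [B, A, E, N]
Visit B → queue [A, E, N]
Visit A → queue [E, N]
Visit E → queue [N]
Visit N → queue []

Visit order: L, M, K, J, I, H, G, F, D, C, B, A, E, N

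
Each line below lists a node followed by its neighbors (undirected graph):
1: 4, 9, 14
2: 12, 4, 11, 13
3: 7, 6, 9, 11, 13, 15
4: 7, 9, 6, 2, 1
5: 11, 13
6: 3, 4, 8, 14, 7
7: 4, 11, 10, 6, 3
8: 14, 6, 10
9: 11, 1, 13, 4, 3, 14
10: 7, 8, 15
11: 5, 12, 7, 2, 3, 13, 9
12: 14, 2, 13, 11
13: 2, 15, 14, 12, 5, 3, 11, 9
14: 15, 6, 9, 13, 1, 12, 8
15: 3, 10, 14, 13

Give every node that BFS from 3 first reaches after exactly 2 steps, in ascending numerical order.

1, 2, 4, 5, 8, 10, 12, 14

Level 0: 3
Level 1: 6, 7, 9, 11, 13, 15
Level 2: 1, 2, 4, 5, 8, 10, 12, 14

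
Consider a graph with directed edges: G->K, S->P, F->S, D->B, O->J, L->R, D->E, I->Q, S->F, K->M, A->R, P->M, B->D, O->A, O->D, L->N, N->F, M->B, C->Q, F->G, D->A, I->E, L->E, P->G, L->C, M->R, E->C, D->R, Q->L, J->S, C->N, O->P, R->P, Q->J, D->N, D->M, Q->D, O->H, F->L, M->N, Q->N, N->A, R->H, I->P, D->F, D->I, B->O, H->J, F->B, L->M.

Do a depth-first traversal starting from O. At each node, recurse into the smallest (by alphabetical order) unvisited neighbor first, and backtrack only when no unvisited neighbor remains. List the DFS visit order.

O → A → R → H → J → S → F → B → D → E → C → N → Q → L → M → I → P → G → K

Visit O
O → A
A → R
R → H
H → J
J → S
S → F
F → B
B → D
D → E
E → C
C → N
C → Q
Q → L
L → M
D → I
I → P
P → G
G → K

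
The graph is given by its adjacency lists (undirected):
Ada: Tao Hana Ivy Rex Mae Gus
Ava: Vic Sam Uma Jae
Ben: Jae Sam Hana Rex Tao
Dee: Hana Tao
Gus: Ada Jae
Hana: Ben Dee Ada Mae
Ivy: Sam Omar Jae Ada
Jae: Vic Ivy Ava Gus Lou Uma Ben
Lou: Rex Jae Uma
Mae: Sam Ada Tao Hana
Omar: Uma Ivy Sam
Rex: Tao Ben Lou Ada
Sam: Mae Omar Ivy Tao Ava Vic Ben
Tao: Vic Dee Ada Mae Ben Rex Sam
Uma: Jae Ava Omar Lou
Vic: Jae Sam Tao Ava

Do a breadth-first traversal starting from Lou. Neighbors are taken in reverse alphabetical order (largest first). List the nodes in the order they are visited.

Lou, Uma, Rex, Jae, Omar, Ava, Tao, Ben, Ada, Vic, Ivy, Gus, Sam, Mae, Dee, Hana

Visit Lou; enqueue Uma, Rex, Jae → queue [Uma, Rex, Jae]
Visit Uma; enqueue Omar, Ava → queue [Rex, Jae, Omar, Ava]
Visit Rex; enqueue Tao, Ben, Ada → queue [Jae, Omar, Ava, Tao, Ben, Ada]
Visit Jae; enqueue Vic, Ivy, Gus → queue [Omar, Ava, Tao, Ben, Ada, Vic, Ivy, Gus]
Visit Omar; enqueue Sam → queue [Ava, Tao, Ben, Ada, Vic, Ivy, Gus, Sam]
Visit Ava → queue [Tao, Ben, Ada, Vic, Ivy, Gus, Sam]
Visit Tao; enqueue Mae, Dee → queue [Ben, Ada, Vic, Ivy, Gus, Sam, Mae, Dee]
Visit Ben; enqueue Hana → queue [Ada, Vic, Ivy, Gus, Sam, Mae, Dee, Hana]
Visit Ada → queue [Vic, Ivy, Gus, Sam, Mae, Dee, Hana]
Visit Vic → queue [Ivy, Gus, Sam, Mae, Dee, Hana]
Visit Ivy → queue [Gus, Sam, Mae, Dee, Hana]
Visit Gus → queue [Sam, Mae, Dee, Hana]
Visit Sam → queue [Mae, Dee, Hana]
Visit Mae → queue [Dee, Hana]
Visit Dee → queue [Hana]
Visit Hana → queue []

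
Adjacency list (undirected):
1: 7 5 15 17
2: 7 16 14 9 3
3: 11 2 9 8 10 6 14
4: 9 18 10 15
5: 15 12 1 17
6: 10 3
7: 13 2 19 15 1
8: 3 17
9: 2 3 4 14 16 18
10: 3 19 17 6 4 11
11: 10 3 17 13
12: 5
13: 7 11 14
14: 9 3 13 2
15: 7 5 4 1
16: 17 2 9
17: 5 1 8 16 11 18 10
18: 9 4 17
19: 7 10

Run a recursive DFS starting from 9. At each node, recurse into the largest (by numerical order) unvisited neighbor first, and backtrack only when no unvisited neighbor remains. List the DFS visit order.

9 18 17 16 2 14 13 11 10 19 7 15 5 12 1 4 6 3 8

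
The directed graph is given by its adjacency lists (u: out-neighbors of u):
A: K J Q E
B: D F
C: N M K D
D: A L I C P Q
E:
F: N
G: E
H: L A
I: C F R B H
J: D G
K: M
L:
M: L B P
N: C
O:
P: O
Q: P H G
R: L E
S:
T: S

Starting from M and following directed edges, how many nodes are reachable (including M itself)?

BFS from M visits: M, L, B, P, D, F, O, A, I, C, Q, N, K, J, E, R, H, G
Reachable nodes: 18 of 20 total.

18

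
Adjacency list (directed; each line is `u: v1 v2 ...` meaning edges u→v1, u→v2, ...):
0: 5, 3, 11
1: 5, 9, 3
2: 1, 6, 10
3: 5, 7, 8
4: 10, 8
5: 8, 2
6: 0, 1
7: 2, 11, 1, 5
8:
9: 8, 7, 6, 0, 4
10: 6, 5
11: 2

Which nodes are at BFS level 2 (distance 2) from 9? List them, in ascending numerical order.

Level 0: 9
Level 1: 0, 4, 6, 7, 8
Level 2: 1, 2, 3, 5, 10, 11

1, 2, 3, 5, 10, 11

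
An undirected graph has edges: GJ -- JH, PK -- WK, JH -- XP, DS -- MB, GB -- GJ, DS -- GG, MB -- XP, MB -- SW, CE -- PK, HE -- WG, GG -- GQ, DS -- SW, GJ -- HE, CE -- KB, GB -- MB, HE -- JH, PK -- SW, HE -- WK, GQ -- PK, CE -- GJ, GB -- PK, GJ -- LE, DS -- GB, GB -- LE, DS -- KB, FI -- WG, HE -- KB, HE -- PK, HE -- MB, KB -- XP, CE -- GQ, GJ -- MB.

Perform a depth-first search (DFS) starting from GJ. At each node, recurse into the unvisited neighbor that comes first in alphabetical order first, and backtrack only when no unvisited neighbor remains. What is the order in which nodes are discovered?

Visit GJ
GJ → CE
CE → GQ
GQ → GG
GG → DS
DS → GB
GB → LE
GB → MB
MB → HE
HE → JH
JH → XP
XP → KB
HE → PK
PK → SW
PK → WK
HE → WG
WG → FI

GJ -> CE -> GQ -> GG -> DS -> GB -> LE -> MB -> HE -> JH -> XP -> KB -> PK -> SW -> WK -> WG -> FI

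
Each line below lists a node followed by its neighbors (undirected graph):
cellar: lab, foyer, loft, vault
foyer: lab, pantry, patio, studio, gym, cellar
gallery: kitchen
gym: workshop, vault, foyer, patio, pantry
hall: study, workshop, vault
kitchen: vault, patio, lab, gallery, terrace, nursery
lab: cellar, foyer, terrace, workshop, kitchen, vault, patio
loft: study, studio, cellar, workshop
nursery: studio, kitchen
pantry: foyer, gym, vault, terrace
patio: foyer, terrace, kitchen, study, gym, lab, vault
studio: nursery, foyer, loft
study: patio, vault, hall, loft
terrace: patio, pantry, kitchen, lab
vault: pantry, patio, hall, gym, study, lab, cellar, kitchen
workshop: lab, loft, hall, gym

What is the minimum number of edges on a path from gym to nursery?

3

Level 0: gym
Level 1: foyer, pantry, patio, vault, workshop
Level 2: cellar, hall, kitchen, lab, loft, studio, study, terrace
Level 3: gallery, nursery
nursery first appears at level 3.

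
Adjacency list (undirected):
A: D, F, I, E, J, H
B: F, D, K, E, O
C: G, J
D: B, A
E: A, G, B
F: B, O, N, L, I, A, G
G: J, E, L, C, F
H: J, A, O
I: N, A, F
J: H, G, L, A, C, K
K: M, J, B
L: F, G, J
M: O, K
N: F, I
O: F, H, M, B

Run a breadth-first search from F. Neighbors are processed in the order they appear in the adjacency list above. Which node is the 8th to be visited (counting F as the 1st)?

G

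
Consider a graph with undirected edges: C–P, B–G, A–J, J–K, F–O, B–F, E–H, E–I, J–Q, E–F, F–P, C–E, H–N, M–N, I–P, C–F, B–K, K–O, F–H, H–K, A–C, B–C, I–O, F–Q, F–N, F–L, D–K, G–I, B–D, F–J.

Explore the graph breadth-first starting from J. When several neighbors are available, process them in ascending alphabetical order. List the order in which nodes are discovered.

Visit J; enqueue A, F, K, Q → queue [A, F, K, Q]
Visit A; enqueue C → queue [F, K, Q, C]
Visit F; enqueue B, E, H, L, N, O, P → queue [K, Q, C, B, E, H, L, N, O, P]
Visit K; enqueue D → queue [Q, C, B, E, H, L, N, O, P, D]
Visit Q → queue [C, B, E, H, L, N, O, P, D]
Visit C → queue [B, E, H, L, N, O, P, D]
Visit B; enqueue G → queue [E, H, L, N, O, P, D, G]
Visit E; enqueue I → queue [H, L, N, O, P, D, G, I]
Visit H → queue [L, N, O, P, D, G, I]
Visit L → queue [N, O, P, D, G, I]
Visit N; enqueue M → queue [O, P, D, G, I, M]
Visit O → queue [P, D, G, I, M]
Visit P → queue [D, G, I, M]
Visit D → queue [G, I, M]
Visit G → queue [I, M]
Visit I → queue [M]
Visit M → queue []

J, A, F, K, Q, C, B, E, H, L, N, O, P, D, G, I, M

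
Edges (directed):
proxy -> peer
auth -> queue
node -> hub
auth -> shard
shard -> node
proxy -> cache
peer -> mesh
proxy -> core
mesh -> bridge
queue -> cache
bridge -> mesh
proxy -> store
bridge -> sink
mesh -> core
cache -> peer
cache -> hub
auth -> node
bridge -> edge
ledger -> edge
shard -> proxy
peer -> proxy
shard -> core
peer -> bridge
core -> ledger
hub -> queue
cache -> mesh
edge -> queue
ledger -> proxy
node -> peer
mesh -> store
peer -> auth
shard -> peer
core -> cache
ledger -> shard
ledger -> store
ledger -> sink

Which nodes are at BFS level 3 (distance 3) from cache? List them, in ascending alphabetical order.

Level 0: cache
Level 1: hub, mesh, peer
Level 2: auth, bridge, core, proxy, queue, store
Level 3: edge, ledger, node, shard, sink

edge, ledger, node, shard, sink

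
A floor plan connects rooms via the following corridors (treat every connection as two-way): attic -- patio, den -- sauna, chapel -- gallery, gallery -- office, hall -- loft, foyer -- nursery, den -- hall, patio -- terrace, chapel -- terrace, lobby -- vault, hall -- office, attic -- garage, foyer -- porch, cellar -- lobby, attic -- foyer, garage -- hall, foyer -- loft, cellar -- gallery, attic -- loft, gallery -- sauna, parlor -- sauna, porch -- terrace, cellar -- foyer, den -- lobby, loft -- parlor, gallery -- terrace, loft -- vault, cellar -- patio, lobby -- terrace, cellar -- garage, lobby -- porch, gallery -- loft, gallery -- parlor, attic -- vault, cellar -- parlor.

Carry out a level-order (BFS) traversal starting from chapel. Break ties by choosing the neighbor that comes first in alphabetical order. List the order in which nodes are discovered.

chapel, gallery, terrace, cellar, loft, office, parlor, sauna, lobby, patio, porch, foyer, garage, attic, hall, vault, den, nursery

Visit chapel; enqueue gallery, terrace → queue [gallery, terrace]
Visit gallery; enqueue cellar, loft, office, parlor, sauna → queue [terrace, cellar, loft, office, parlor, sauna]
Visit terrace; enqueue lobby, patio, porch → queue [cellar, loft, office, parlor, sauna, lobby, patio, porch]
Visit cellar; enqueue foyer, garage → queue [loft, office, parlor, sauna, lobby, patio, porch, foyer, garage]
Visit loft; enqueue attic, hall, vault → queue [office, parlor, sauna, lobby, patio, porch, foyer, garage, attic, hall, vault]
Visit office → queue [parlor, sauna, lobby, patio, porch, foyer, garage, attic, hall, vault]
Visit parlor → queue [sauna, lobby, patio, porch, foyer, garage, attic, hall, vault]
Visit sauna; enqueue den → queue [lobby, patio, porch, foyer, garage, attic, hall, vault, den]
Visit lobby → queue [patio, porch, foyer, garage, attic, hall, vault, den]
Visit patio → queue [porch, foyer, garage, attic, hall, vault, den]
Visit porch → queue [foyer, garage, attic, hall, vault, den]
Visit foyer; enqueue nursery → queue [garage, attic, hall, vault, den, nursery]
Visit garage → queue [attic, hall, vault, den, nursery]
Visit attic → queue [hall, vault, den, nursery]
Visit hall → queue [vault, den, nursery]
Visit vault → queue [den, nursery]
Visit den → queue [nursery]
Visit nursery → queue []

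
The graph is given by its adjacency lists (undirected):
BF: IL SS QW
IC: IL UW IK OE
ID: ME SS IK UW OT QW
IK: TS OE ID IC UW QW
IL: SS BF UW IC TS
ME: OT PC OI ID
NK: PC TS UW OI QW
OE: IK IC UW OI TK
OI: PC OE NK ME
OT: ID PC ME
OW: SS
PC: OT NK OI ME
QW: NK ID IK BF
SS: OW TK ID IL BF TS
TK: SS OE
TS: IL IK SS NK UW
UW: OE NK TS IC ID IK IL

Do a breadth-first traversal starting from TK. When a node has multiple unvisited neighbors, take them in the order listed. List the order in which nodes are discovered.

Visit TK; enqueue SS, OE → queue [SS, OE]
Visit SS; enqueue OW, ID, IL, BF, TS → queue [OE, OW, ID, IL, BF, TS]
Visit OE; enqueue IK, IC, UW, OI → queue [OW, ID, IL, BF, TS, IK, IC, UW, OI]
Visit OW → queue [ID, IL, BF, TS, IK, IC, UW, OI]
Visit ID; enqueue ME, OT, QW → queue [IL, BF, TS, IK, IC, UW, OI, ME, OT, QW]
Visit IL → queue [BF, TS, IK, IC, UW, OI, ME, OT, QW]
Visit BF → queue [TS, IK, IC, UW, OI, ME, OT, QW]
Visit TS; enqueue NK → queue [IK, IC, UW, OI, ME, OT, QW, NK]
Visit IK → queue [IC, UW, OI, ME, OT, QW, NK]
Visit IC → queue [UW, OI, ME, OT, QW, NK]
Visit UW → queue [OI, ME, OT, QW, NK]
Visit OI; enqueue PC → queue [ME, OT, QW, NK, PC]
Visit ME → queue [OT, QW, NK, PC]
Visit OT → queue [QW, NK, PC]
Visit QW → queue [NK, PC]
Visit NK → queue [PC]
Visit PC → queue []

TK -> SS -> OE -> OW -> ID -> IL -> BF -> TS -> IK -> IC -> UW -> OI -> ME -> OT -> QW -> NK -> PC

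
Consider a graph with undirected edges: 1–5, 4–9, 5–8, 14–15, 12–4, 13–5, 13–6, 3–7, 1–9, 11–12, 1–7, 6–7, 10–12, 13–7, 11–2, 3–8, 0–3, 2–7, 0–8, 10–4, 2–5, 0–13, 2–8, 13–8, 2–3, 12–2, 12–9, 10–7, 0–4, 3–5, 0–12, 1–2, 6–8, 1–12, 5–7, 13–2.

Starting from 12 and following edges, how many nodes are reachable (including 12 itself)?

14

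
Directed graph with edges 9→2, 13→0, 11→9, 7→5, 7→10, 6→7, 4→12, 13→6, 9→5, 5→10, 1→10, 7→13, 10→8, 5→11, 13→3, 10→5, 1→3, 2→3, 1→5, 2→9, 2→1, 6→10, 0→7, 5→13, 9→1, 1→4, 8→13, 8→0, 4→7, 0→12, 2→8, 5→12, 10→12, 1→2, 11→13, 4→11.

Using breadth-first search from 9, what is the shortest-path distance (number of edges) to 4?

2

Level 0: 9
Level 1: 1, 2, 5
Level 2: 3, 4, 8, 10, 11, 12, 13
Level 3: 0, 6, 7
4 first appears at level 2.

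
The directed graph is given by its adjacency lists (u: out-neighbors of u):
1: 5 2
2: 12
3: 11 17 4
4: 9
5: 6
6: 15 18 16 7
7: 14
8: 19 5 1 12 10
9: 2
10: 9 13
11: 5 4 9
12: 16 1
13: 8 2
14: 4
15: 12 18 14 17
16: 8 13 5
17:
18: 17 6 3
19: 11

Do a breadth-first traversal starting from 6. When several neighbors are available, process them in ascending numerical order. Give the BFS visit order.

6, 7, 15, 16, 18, 14, 12, 17, 5, 8, 13, 3, 4, 1, 10, 19, 2, 11, 9

Visit 6; enqueue 7, 15, 16, 18 → queue [7, 15, 16, 18]
Visit 7; enqueue 14 → queue [15, 16, 18, 14]
Visit 15; enqueue 12, 17 → queue [16, 18, 14, 12, 17]
Visit 16; enqueue 5, 8, 13 → queue [18, 14, 12, 17, 5, 8, 13]
Visit 18; enqueue 3 → queue [14, 12, 17, 5, 8, 13, 3]
Visit 14; enqueue 4 → queue [12, 17, 5, 8, 13, 3, 4]
Visit 12; enqueue 1 → queue [17, 5, 8, 13, 3, 4, 1]
Visit 17 → queue [5, 8, 13, 3, 4, 1]
Visit 5 → queue [8, 13, 3, 4, 1]
Visit 8; enqueue 10, 19 → queue [13, 3, 4, 1, 10, 19]
Visit 13; enqueue 2 → queue [3, 4, 1, 10, 19, 2]
Visit 3; enqueue 11 → queue [4, 1, 10, 19, 2, 11]
Visit 4; enqueue 9 → queue [1, 10, 19, 2, 11, 9]
Visit 1 → queue [10, 19, 2, 11, 9]
Visit 10 → queue [19, 2, 11, 9]
Visit 19 → queue [2, 11, 9]
Visit 2 → queue [11, 9]
Visit 11 → queue [9]
Visit 9 → queue []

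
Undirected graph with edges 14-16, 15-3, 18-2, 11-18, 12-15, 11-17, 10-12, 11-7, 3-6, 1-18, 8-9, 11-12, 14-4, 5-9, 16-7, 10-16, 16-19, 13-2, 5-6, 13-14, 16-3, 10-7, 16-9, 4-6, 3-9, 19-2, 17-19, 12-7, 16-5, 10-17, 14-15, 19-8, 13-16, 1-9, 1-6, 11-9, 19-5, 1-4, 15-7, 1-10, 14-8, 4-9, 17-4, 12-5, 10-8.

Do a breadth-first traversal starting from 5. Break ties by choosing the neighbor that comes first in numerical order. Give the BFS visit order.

Visit 5; enqueue 6, 9, 12, 16, 19 → queue [6, 9, 12, 16, 19]
Visit 6; enqueue 1, 3, 4 → queue [9, 12, 16, 19, 1, 3, 4]
Visit 9; enqueue 8, 11 → queue [12, 16, 19, 1, 3, 4, 8, 11]
Visit 12; enqueue 7, 10, 15 → queue [16, 19, 1, 3, 4, 8, 11, 7, 10, 15]
Visit 16; enqueue 13, 14 → queue [19, 1, 3, 4, 8, 11, 7, 10, 15, 13, 14]
Visit 19; enqueue 2, 17 → queue [1, 3, 4, 8, 11, 7, 10, 15, 13, 14, 2, 17]
Visit 1; enqueue 18 → queue [3, 4, 8, 11, 7, 10, 15, 13, 14, 2, 17, 18]
Visit 3 → queue [4, 8, 11, 7, 10, 15, 13, 14, 2, 17, 18]
Visit 4 → queue [8, 11, 7, 10, 15, 13, 14, 2, 17, 18]
Visit 8 → queue [11, 7, 10, 15, 13, 14, 2, 17, 18]
Visit 11 → queue [7, 10, 15, 13, 14, 2, 17, 18]
Visit 7 → queue [10, 15, 13, 14, 2, 17, 18]
Visit 10 → queue [15, 13, 14, 2, 17, 18]
Visit 15 → queue [13, 14, 2, 17, 18]
Visit 13 → queue [14, 2, 17, 18]
Visit 14 → queue [2, 17, 18]
Visit 2 → queue [17, 18]
Visit 17 → queue [18]
Visit 18 → queue []

5, 6, 9, 12, 16, 19, 1, 3, 4, 8, 11, 7, 10, 15, 13, 14, 2, 17, 18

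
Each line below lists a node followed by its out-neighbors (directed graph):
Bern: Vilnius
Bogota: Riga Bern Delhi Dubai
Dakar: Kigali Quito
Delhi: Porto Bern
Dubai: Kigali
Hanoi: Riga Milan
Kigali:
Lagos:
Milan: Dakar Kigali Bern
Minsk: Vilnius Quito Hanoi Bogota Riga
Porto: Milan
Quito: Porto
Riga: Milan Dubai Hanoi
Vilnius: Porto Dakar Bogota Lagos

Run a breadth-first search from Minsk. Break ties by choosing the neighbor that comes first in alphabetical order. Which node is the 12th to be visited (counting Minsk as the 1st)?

Dakar

Visit Minsk; enqueue Bogota, Hanoi, Quito, Riga, Vilnius → queue [Bogota, Hanoi, Quito, Riga, Vilnius]
Visit Bogota; enqueue Bern, Delhi, Dubai → queue [Hanoi, Quito, Riga, Vilnius, Bern, Delhi, Dubai]
Visit Hanoi; enqueue Milan → queue [Quito, Riga, Vilnius, Bern, Delhi, Dubai, Milan]
Visit Quito; enqueue Porto → queue [Riga, Vilnius, Bern, Delhi, Dubai, Milan, Porto]
Visit Riga → queue [Vilnius, Bern, Delhi, Dubai, Milan, Porto]
Visit Vilnius; enqueue Dakar, Lagos → queue [Bern, Delhi, Dubai, Milan, Porto, Dakar, Lagos]
Visit Bern → queue [Delhi, Dubai, Milan, Porto, Dakar, Lagos]
Visit Delhi → queue [Dubai, Milan, Porto, Dakar, Lagos]
Visit Dubai; enqueue Kigali → queue [Milan, Porto, Dakar, Lagos, Kigali]
Visit Milan → queue [Porto, Dakar, Lagos, Kigali]
Visit Porto → queue [Dakar, Lagos, Kigali]
Visit Dakar → queue [Lagos, Kigali]
Visit Lagos → queue [Kigali]
Visit Kigali → queue []

Visit order: Minsk, Bogota, Hanoi, Quito, Riga, Vilnius, Bern, Delhi, Dubai, Milan, Porto, Dakar, Lagos, Kigali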